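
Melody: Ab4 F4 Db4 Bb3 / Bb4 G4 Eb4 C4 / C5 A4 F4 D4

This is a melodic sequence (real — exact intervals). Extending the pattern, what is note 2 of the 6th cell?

The unit is 4 notes. Position-2 pitches of the 3 shown cells: F4, G4, A4.
Carrying that up a 2nd forward: B4 → C#5 → D#5.

D#5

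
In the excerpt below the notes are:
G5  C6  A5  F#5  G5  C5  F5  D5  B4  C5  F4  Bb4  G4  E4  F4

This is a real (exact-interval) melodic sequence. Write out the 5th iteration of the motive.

The 5-note cells begin on G5, C5, F4 — each down a 5th from the last.
Continuing the starts: Bb3 → Eb3.
Statement 5 starts on Eb3 and keeps the same exact contour: Eb3 Ab3 F3 D3 Eb3.

Eb3 Ab3 F3 D3 Eb3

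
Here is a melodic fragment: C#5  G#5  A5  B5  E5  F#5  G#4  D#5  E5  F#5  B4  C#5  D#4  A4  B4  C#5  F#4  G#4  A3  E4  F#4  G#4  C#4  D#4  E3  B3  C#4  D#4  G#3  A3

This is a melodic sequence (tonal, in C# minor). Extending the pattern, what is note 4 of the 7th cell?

E3

Grouping in 6s, the 4th note of each cell is B5, F#5, C#5, G#4, D#4.
Each moves down a 4th. Continuing: A3 → E3.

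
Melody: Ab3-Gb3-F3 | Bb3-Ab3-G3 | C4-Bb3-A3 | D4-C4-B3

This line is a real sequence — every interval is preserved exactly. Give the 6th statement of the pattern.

The 3-note cells begin on Ab3, Bb3, C4, D4 — each up a 2nd from the last.
Carrying on: E4 → F#4.
So cell 6 is F#4 E4 D#4.

F#4 E4 D#4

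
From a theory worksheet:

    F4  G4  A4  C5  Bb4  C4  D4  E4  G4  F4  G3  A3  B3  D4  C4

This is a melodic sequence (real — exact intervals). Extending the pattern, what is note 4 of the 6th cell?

B2

With 5-note cells, note 4 of each statement runs C5, G4, D4.
Carrying that down a 4th forward: A3 → E3 → B2.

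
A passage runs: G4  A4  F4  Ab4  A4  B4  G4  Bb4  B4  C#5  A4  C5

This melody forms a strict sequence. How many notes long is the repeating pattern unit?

4

12 notes total. Splitting into 3 groups of 4:
G4 A4 F4 Ab4 | A4 B4 G4 Bb4 | B4 C#5 A4 C5
Each cell is the previous one up a 2nd — so the unit is 4 notes.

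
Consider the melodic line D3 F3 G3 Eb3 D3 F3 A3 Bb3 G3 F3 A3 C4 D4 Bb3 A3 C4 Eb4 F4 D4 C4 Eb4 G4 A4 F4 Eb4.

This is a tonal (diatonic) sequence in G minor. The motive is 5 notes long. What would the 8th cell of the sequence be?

D5 F5 G5 Eb5 D5

The 5-note cells begin on D3, F3, A3, C4, Eb4 — each up a 3rd from the last.
Carrying on: G4 → Bb4 → D5.
From D5 the diatonic shape gives D5 F5 G5 Eb5 D5.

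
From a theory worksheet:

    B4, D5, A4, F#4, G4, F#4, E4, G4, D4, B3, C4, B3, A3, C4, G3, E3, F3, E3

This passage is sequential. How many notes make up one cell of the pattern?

6

Try groups of 6 (3 cells in 18 notes):
B4 D5 A4 F#4 G4 F#4 | E4 G4 D4 B3 C4 B3 | A3 C4 G3 E3 F3 E3
That's a consistent down a 5th shift per cell, and no other grouping gives one.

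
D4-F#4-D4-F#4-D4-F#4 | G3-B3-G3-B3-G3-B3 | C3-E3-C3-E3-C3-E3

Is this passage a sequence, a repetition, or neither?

Each 6-note cell is the previous one transposed down a 5th.

sequence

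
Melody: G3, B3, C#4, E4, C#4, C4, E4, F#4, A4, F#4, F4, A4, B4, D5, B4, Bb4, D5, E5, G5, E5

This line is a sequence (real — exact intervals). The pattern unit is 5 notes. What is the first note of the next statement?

Taking 5-note groups, the heads are G3, C4, F4, Bb4: the pattern moves up a 4th.
The next head, up a 4th from Bb4, is Eb5.

Eb5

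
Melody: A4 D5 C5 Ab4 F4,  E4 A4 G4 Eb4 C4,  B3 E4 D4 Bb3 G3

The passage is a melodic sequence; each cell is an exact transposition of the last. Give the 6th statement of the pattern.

G#2 C#3 B2 G2 E2

Taking 5-note groups, the heads are A4, E4, B3: the pattern moves down a 4th.
Extending down a 4th: F#3 → C#3 → G#2.
So cell 6 is G#2 C#3 B2 G2 E2.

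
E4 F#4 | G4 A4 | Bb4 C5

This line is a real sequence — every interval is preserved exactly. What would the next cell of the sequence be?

The 2-note cells begin on E4, G4, Bb4 — each up a 3rd from the last.
From Db5 the exact shape gives Db5 Eb5.

Db5 Eb5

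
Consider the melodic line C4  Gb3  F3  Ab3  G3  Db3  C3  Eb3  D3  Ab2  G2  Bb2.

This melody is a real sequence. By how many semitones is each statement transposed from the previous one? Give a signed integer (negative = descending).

-5

Unit = 4 notes; the statements start on C4, G3, D3, moving down a 4th each time.
Counting half-steps from C4 to G3: -5.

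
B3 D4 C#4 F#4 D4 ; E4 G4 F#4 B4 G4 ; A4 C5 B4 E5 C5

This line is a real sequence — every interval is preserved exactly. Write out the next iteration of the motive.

D5 F5 E5 A5 F5

The 5-note cells begin on B3, E4, A4 — each up a 4th from the last.
So cell 4 is D5 F5 E5 A5 F5.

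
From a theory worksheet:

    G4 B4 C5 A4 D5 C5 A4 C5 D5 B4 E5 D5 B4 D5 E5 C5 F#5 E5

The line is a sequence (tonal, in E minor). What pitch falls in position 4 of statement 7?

G5

The unit is 6 notes. Position-4 pitches of the 3 shown cells: A4, B4, C5.
Extending up a 2nd: D5 → E5 → F#5 → G5.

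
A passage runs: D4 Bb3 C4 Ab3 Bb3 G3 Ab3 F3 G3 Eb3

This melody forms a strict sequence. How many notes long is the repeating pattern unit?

10 notes total. Splitting into 5 groups of 2:
D4 Bb3 | C4 Ab3 | Bb3 G3 | Ab3 F3 | G3 Eb3
Every group is a transposition down a 2nd of the one before; no shorter unit works.

2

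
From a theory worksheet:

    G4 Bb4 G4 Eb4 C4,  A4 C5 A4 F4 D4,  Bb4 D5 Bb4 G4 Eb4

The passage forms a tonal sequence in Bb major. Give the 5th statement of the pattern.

The 5-note cells begin on G4, A4, Bb4 — each up a 2nd from the last.
Extending up a 2nd: C5 → D5.
So cell 5 is D5 F5 D5 Bb4 G4.

D5 F5 D5 Bb4 G4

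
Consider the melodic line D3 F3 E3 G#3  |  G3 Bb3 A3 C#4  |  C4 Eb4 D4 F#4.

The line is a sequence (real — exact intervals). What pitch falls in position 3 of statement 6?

With 4-note cells, note 3 of each statement runs E3, A3, D4.
Carrying that up a 4th forward: G4 → C5 → F5.

F5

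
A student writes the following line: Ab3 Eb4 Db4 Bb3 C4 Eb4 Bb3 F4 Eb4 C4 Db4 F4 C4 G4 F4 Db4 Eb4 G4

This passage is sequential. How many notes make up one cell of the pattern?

6

18 notes total. Splitting into 3 groups of 6:
Ab3 Eb4 Db4 Bb3 C4 Eb4 | Bb3 F4 Eb4 C4 Db4 F4 | C4 G4 F4 Db4 Eb4 G4
Every group is a transposition up a 2nd of the one before; no shorter unit works.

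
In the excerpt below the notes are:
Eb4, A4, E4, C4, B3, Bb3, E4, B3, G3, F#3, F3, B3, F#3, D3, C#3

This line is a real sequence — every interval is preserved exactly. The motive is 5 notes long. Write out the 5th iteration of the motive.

Unit = 5 notes; the statements start on Eb4, Bb3, F3, moving down a 4th each time.
Extending down a 4th: C3 → G2.
From G2 the exact shape gives G2 C#3 G#2 E2 D#2.

G2 C#3 G#2 E2 D#2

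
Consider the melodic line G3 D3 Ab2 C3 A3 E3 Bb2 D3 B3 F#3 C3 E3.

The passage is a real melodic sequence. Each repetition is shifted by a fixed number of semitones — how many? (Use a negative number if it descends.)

With a 4-note motive the entries are G3, A3, B3, each up a 2nd from the previous.
Counting half-steps from G3 to A3: 2.

2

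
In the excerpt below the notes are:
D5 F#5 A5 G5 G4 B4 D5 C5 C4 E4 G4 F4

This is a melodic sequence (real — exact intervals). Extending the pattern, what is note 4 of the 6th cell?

Ab2

With 4-note cells, note 4 of each statement runs G5, C5, F4.
Extending down a 5th: Bb3 → Eb3 → Ab2.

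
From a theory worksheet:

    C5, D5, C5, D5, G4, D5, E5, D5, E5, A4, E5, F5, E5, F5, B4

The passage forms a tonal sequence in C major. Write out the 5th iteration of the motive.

G5 A5 G5 A5 D5

With a 5-note motive the entries are C5, D5, E5, each up a 2nd from the previous.
Continuing the starts: F5 → G5.
So cell 5 is G5 A5 G5 A5 D5.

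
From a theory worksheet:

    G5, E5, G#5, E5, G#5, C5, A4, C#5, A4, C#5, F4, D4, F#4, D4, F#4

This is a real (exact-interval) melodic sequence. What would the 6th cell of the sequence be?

Ab2 F2 A2 F2 A2

Taking 5-note groups, the heads are G5, C5, F4: the pattern moves down a 5th.
Carrying on: Bb3 → Eb3 → Ab2.
Statement 6 starts on Ab2 and keeps the same exact contour: Ab2 F2 A2 F2 A2.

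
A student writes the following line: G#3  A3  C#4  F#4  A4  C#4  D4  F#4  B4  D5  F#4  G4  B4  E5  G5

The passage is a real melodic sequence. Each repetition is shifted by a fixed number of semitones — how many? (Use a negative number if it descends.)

5

Taking 5-note groups, the heads are G#3, C#4, F#4: the pattern moves up a 4th.
G#3→C#4 is 61 − 56 = 5 semitones.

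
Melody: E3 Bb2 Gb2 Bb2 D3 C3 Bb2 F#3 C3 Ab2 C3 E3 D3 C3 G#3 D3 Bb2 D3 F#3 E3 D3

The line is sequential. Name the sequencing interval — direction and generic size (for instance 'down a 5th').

up a 2nd

Taking 7-note groups, the heads are E3, F#3, G#3: the pattern moves up a 2nd.
E3 to F#3 is up a 2nd.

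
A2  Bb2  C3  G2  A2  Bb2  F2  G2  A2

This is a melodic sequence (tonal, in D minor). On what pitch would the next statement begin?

Unit = 3 notes; the statements start on A2, G2, F2, moving down a 2nd each time.
The next head, down a 2nd from F2, is E2.

E2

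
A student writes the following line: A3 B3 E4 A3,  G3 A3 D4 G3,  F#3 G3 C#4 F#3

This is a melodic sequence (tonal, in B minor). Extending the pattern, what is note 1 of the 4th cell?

With 4-note cells, note 1 of each statement runs A3, G3, F#3.
One more down a 2nd gives E3.

E3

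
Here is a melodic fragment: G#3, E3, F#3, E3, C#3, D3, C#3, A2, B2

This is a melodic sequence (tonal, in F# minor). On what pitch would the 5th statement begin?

Taking 3-note groups, the heads are G#3, E3, C#3: the pattern moves down a 3rd.
Continuing: A2 → F#2. Statement 5 starts on F#2.

F#2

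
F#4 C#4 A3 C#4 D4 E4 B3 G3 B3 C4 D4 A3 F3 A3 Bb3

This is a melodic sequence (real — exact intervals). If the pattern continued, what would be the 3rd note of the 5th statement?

Db3

Grouping in 5s, the 3rd note of each cell is A3, G3, F3.
Carrying that down a 2nd forward: Eb3 → Db3.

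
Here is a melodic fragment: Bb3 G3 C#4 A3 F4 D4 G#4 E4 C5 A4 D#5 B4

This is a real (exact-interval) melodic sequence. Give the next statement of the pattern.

The 4-note cells begin on Bb3, F4, C5 — each up a 5th from the last.
So cell 4 is G5 E5 A#5 F#5.

G5 E5 A#5 F#5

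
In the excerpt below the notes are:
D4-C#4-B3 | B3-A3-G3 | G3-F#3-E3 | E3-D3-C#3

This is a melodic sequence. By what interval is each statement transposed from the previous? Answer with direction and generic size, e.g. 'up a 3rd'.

down a 3rd

Unit = 3 notes; the statements start on D4, B3, G3, E3, moving down a 3rd each time.
D4 to B3 is down a 3rd.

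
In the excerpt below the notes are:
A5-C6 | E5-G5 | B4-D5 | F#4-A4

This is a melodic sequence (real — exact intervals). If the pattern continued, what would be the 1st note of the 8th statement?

A#2

Grouping in 2s, the 1st note of each cell is A5, E5, B4, F#4.
Each moves down a 4th. Continuing: C#4 → G#3 → D#3 → A#2.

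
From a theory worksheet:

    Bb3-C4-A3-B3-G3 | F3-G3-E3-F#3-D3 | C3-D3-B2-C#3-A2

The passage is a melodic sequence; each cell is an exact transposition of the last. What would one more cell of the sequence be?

Taking 5-note groups, the heads are Bb3, F3, C3: the pattern moves down a 4th.
Statement 4 starts on G2 and keeps the same exact contour: G2 A2 F#2 G#2 E2.

G2 A2 F#2 G#2 E2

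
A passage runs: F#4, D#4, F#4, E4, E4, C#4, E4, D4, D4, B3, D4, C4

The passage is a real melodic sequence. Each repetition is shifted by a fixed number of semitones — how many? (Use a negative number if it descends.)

-2

Taking 4-note groups, the heads are F#4, E4, D4: the pattern moves down a 2nd.
F#4 to E4 spans -2 semitones.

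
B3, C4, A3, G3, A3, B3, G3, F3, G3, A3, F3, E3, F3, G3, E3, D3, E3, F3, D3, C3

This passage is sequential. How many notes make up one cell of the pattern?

Try groups of 4 (5 cells in 20 notes):
B3 C4 A3 G3 | A3 B3 G3 F3 | G3 A3 F3 E3 | F3 G3 E3 D3 | E3 F3 D3 C3
Every group is a transposition down a 2nd of the one before; no shorter unit works.

4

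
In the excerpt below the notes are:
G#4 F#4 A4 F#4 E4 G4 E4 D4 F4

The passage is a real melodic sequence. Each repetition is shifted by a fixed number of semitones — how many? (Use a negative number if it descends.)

-2

The 3-note cells begin on G#4, F#4, E4 — each down a 2nd from the last.
G#4 to F#4 spans -2 semitones.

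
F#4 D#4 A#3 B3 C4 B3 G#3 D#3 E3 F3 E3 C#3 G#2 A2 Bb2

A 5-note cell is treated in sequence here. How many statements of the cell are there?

3

15 notes in groups of 5 gives 15/5 = 3 statements.
Starts: F#4, B3, E3 — each down a 5th.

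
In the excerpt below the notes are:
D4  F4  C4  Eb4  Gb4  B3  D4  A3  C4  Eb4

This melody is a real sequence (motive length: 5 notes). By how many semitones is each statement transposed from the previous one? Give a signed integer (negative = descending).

-3

Taking 5-note groups, the heads are D4, B3: the pattern moves down a 3rd.
Counting half-steps from D4 to B3: -3.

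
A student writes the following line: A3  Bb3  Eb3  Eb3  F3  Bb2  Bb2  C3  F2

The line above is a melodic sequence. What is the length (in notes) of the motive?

3

Try groups of 3 (3 cells in 9 notes):
A3 Bb3 Eb3 | Eb3 F3 Bb2 | Bb2 C3 F2
Each cell is the previous one down a 4th — so the unit is 3 notes.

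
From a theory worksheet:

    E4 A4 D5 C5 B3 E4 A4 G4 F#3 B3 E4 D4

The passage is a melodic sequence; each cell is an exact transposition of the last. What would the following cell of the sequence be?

The 4-note cells begin on E4, B3, F#3 — each down a 4th from the last.
Statement 4 starts on C#3 and keeps the same exact contour: C#3 F#3 B3 A3.

C#3 F#3 B3 A3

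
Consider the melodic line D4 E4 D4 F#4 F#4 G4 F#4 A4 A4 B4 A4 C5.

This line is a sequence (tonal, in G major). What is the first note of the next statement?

With a 4-note motive the entries are D4, F#4, A4, each up a 3rd from the previous.
The next head, up a 3rd from A4, is C5.

C5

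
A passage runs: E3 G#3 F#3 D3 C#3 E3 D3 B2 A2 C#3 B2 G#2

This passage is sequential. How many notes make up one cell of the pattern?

Try groups of 4 (3 cells in 12 notes):
E3 G#3 F#3 D3 | C#3 E3 D3 B2 | A2 C#3 B2 G#2
Every group is a transposition down a 3rd of the one before; no shorter unit works.

4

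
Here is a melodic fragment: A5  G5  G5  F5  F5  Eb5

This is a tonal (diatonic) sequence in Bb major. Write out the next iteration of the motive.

With a 2-note motive the entries are A5, G5, F5, each down a 2nd from the previous.
From Eb5 the diatonic shape gives Eb5 D5.

Eb5 D5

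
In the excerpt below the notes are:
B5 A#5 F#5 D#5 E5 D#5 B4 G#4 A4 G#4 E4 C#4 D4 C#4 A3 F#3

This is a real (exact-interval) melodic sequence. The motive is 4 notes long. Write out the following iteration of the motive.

The 4-note cells begin on B5, E5, A4, D4 — each down a 5th from the last.
From G3 the exact shape gives G3 F#3 D3 B2.

G3 F#3 D3 B2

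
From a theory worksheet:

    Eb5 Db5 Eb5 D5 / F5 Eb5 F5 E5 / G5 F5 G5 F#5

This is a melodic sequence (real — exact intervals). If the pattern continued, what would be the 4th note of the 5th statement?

A#5

Grouping in 4s, the 4th note of each cell is D5, E5, F#5.
Each moves up a 2nd. Continuing: G#5 → A#5.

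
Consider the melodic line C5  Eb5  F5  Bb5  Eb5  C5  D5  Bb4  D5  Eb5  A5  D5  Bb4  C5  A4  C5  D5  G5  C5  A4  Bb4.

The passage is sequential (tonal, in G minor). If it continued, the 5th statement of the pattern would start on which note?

F4

Taking 7-note groups, the heads are C5, Bb4, A4: the pattern moves down a 2nd.
Extending the heads down a 2nd: G4 → F4.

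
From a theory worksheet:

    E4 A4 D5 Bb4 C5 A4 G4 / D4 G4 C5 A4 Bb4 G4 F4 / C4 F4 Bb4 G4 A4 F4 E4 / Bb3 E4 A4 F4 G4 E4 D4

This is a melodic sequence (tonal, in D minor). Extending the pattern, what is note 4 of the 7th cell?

The unit is 7 notes. Position-4 pitches of the 4 shown cells: Bb4, A4, G4, F4.
Each moves down a 2nd. Continuing: E4 → D4 → C4.

C4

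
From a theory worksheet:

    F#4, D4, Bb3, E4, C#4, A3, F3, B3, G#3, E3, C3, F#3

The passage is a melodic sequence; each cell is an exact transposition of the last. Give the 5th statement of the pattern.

A#2 F#2 D2 G#2

With a 4-note motive the entries are F#4, C#4, G#3, each down a 4th from the previous.
Continuing the starts: D#3 → A#2.
So cell 5 is A#2 F#2 D2 G#2.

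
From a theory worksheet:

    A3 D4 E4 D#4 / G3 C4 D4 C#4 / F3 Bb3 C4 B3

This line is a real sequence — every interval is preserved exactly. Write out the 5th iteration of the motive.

Db3 Gb3 Ab3 G3

With a 4-note motive the entries are A3, G3, F3, each down a 2nd from the previous.
Continuing the starts: Eb3 → Db3.
Statement 5 starts on Db3 and keeps the same exact contour: Db3 Gb3 Ab3 G3.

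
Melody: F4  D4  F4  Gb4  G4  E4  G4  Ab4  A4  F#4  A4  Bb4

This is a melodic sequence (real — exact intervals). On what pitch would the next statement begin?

B4

The 4-note cells begin on F4, G4, A4 — each up a 2nd from the last.
The next head, up a 2nd from A4, is B4.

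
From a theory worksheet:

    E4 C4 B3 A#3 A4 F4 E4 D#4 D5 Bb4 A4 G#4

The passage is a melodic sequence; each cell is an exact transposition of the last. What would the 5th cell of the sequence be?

C6 Ab5 G5 F#5

With a 4-note motive the entries are E4, A4, D5, each up a 4th from the previous.
Continuing the starts: G5 → C6.
From C6 the exact shape gives C6 Ab5 G5 F#5.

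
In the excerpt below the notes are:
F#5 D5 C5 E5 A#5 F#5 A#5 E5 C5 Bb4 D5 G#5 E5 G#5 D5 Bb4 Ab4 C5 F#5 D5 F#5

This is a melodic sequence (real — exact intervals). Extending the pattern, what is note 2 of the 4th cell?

Grouping in 7s, the 2nd note of each cell is D5, C5, Bb4.
From Bb4, down a 2nd gives Ab4.

Ab4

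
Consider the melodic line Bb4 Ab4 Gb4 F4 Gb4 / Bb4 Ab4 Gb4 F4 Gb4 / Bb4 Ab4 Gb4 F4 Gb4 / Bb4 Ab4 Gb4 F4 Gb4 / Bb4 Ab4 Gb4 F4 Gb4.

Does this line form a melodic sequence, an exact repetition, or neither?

Each 5-note cell is identical (Bb4 Ab4 Gb4 F4 Gb4), restated at the same pitch.

repetition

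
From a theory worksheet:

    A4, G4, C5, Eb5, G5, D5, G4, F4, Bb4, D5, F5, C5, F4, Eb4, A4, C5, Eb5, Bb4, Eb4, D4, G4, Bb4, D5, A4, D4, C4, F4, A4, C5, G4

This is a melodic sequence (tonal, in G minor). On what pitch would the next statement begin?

C4

Taking 6-note groups, the heads are A4, G4, F4, Eb4, D4: the pattern moves down a 2nd.
One more step down a 2nd gives C4.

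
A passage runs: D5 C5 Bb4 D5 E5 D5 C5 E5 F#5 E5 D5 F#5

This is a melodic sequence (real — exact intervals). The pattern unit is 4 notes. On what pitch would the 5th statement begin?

A#5

Unit = 4 notes; the statements start on D5, E5, F#5, moving up a 2nd each time.
Extending the heads up a 2nd: G#5 → A#5.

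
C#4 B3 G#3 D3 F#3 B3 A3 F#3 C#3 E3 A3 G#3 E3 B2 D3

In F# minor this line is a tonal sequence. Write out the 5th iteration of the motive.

F#3 E3 C#3 G#2 B2

Unit = 5 notes; the statements start on C#4, B3, A3, moving down a 2nd each time.
Continuing the starts: G#3 → F#3.
So cell 5 is F#3 E3 C#3 G#2 B2.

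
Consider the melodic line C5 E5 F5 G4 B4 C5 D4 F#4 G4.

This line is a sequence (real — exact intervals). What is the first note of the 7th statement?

F#2

The 3-note cells begin on C5, G4, D4 — each down a 4th from the last.
Extending the heads down a 4th: A3 → E3 → B2 → F#2.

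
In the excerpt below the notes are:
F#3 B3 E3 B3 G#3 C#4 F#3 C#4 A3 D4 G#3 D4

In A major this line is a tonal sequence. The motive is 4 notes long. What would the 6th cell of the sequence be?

D4 G#4 C#4 G#4

With a 4-note motive the entries are F#3, G#3, A3, each up a 2nd from the previous.
Continuing the starts: B3 → C#4 → D4.
Statement 6 starts on D4 and keeps the same diatonic contour: D4 G#4 C#4 G#4.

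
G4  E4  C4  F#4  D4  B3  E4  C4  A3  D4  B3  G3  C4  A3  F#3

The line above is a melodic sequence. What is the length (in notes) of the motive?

Try groups of 3 (5 cells in 15 notes):
G4 E4 C4 | F#4 D4 B3 | E4 C4 A3 | D4 B3 G3 | C4 A3 F#3
That's a consistent down a 2nd shift per cell, and no other grouping gives one.

3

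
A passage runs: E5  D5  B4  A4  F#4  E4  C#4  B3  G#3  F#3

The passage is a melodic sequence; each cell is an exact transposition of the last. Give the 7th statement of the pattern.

A#2 G#2

With a 2-note motive the entries are E5, B4, F#4, C#4, G#3, each down a 4th from the previous.
Extending down a 4th: D#3 → A#2.
Statement 7 starts on A#2 and keeps the same exact contour: A#2 G#2.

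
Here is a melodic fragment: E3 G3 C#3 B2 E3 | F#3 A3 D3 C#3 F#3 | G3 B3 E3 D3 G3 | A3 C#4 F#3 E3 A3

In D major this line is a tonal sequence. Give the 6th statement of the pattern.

C#4 E4 A3 G3 C#4

The 5-note cells begin on E3, F#3, G3, A3 — each up a 2nd from the last.
Carrying on: B3 → C#4.
So cell 6 is C#4 E4 A3 G3 C#4.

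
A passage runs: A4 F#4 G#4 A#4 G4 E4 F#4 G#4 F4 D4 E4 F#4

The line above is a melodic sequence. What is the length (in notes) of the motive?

There are 12 notes; a 4-note unit gives 3 cells:
A4 F#4 G#4 A#4 | G4 E4 F#4 G#4 | F4 D4 E4 F#4
Each cell is the previous one down a 2nd — so the unit is 4 notes.

4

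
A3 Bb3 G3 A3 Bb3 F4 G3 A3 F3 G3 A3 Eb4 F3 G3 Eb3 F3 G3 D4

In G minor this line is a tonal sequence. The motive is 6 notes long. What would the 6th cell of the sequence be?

C3 D3 Bb2 C3 D3 A3

With a 6-note motive the entries are A3, G3, F3, each down a 2nd from the previous.
Continuing the starts: Eb3 → D3 → C3.
So cell 6 is C3 D3 Bb2 C3 D3 A3.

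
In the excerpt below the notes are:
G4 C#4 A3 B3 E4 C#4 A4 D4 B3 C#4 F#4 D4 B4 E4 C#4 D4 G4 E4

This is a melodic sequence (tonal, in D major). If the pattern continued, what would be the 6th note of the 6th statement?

A4

With 6-note cells, note 6 of each statement runs C#4, D4, E4.
Extending up a 2nd: F#4 → G4 → A4.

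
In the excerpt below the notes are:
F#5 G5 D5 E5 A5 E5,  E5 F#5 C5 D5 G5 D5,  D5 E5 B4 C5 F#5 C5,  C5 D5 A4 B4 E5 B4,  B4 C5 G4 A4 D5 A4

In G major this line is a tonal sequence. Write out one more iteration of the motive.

A4 B4 F#4 G4 C5 G4

The 6-note cells begin on F#5, E5, D5, C5, B4 — each down a 2nd from the last.
From A4 the diatonic shape gives A4 B4 F#4 G4 C5 G4.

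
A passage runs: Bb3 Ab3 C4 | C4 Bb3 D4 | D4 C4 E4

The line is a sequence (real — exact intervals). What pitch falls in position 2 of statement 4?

Grouping in 3s, the 2nd note of each cell is Ab3, Bb3, C4.
Each moves up a 2nd; the next is D4.

D4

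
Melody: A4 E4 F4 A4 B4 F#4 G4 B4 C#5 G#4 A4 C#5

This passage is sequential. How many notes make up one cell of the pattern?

There are 12 notes; a 4-note unit gives 3 cells:
A4 E4 F4 A4 | B4 F#4 G4 B4 | C#5 G#4 A4 C#5
Every group is a transposition up a 2nd of the one before; no shorter unit works.

4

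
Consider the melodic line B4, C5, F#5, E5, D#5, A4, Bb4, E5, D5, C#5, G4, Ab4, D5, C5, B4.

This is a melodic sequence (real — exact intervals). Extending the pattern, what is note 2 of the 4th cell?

Gb4

The unit is 5 notes. Position-2 pitches of the 3 shown cells: C5, Bb4, Ab4.
Each moves down a 2nd; the next is Gb4.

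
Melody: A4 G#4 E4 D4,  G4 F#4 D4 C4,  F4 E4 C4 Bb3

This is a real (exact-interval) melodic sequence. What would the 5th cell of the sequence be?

Taking 4-note groups, the heads are A4, G4, F4: the pattern moves down a 2nd.
Carrying on: Eb4 → Db4.
Statement 5 starts on Db4 and keeps the same exact contour: Db4 C4 Ab3 Gb3.

Db4 C4 Ab3 Gb3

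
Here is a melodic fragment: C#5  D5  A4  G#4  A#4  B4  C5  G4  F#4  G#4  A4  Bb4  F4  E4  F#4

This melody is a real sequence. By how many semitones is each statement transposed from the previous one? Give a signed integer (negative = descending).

With a 5-note motive the entries are C#5, B4, A4, each down a 2nd from the previous.
C#5→B4 is 71 − 73 = -2 semitones.

-2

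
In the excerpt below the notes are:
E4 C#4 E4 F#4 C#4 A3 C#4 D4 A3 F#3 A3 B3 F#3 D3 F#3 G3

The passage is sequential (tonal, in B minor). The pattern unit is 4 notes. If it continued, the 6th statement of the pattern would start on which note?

B2

Taking 4-note groups, the heads are E4, C#4, A3, F#3: the pattern moves down a 3rd.
Extending the heads down a 3rd: D3 → B2.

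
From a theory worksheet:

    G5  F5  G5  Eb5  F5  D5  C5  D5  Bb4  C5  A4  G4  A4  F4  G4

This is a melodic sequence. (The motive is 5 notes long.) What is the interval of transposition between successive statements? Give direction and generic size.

down a 4th

The 5-note cells begin on G5, D5, A4 — each down a 4th from the last.
G5 to D5 is down a 4th.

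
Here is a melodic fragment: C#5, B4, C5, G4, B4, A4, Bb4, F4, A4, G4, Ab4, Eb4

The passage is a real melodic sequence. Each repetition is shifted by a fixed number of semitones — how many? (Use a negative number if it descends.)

Unit = 4 notes; the statements start on C#5, B4, A4, moving down a 2nd each time.
C#5 to B4 spans -2 semitones.

-2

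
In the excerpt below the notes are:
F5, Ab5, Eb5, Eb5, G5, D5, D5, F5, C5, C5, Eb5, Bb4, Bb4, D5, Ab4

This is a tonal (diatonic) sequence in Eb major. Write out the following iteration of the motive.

Ab4 C5 G4

Taking 3-note groups, the heads are F5, Eb5, D5, C5, Bb4: the pattern moves down a 2nd.
Statement 6 starts on Ab4 and keeps the same diatonic contour: Ab4 C5 G4.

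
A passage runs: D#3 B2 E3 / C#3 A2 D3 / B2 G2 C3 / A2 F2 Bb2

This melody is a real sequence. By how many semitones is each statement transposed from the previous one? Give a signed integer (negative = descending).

With a 3-note motive the entries are D#3, C#3, B2, A2, each down a 2nd from the previous.
D#3→C#3 is 49 − 51 = -2 semitones.

-2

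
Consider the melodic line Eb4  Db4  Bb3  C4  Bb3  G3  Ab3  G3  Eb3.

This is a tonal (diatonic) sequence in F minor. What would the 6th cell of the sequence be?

Bb2 Ab2 F2

With a 3-note motive the entries are Eb4, C4, Ab3, each down a 3rd from the previous.
Continuing the starts: F3 → Db3 → Bb2.
From Bb2 the diatonic shape gives Bb2 Ab2 F2.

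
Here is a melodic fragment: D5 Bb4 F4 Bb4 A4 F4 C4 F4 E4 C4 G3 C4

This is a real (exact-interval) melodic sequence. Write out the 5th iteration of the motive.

With a 4-note motive the entries are D5, A4, E4, each down a 4th from the previous.
Carrying on: B3 → F#3.
So cell 5 is F#3 D3 A2 D3.

F#3 D3 A2 D3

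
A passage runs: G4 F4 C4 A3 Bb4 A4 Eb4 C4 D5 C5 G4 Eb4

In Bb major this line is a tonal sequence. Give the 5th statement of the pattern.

Taking 4-note groups, the heads are G4, Bb4, D5: the pattern moves up a 3rd.
Carrying on: F5 → A5.
From A5 the diatonic shape gives A5 G5 D5 Bb4.

A5 G5 D5 Bb4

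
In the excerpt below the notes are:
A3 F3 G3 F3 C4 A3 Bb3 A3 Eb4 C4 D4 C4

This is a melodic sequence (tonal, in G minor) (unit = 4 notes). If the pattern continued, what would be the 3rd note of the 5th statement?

A4

With 4-note cells, note 3 of each statement runs G3, Bb3, D4.
Each moves up a 3rd. Continuing: F4 → A4.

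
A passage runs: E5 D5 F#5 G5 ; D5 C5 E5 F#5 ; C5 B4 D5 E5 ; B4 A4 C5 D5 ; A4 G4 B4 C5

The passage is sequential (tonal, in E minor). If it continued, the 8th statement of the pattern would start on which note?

E4

With a 4-note motive the entries are E5, D5, C5, B4, A4, each down a 2nd from the previous.
Extending the heads down a 2nd: G4 → F#4 → E4.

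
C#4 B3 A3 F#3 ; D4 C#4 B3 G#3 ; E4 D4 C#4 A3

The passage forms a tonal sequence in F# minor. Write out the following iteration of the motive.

With a 4-note motive the entries are C#4, D4, E4, each up a 2nd from the previous.
From F#4 the diatonic shape gives F#4 E4 D4 B3.

F#4 E4 D4 B3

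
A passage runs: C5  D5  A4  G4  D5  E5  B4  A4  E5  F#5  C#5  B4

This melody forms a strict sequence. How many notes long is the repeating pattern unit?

4

Try groups of 4 (3 cells in 12 notes):
C5 D5 A4 G4 | D5 E5 B4 A4 | E5 F#5 C#5 B4
Every group is a transposition up a 2nd of the one before; no shorter unit works.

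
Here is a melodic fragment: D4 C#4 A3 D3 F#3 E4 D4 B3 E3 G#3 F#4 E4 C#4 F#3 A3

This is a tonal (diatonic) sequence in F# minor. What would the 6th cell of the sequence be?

The 5-note cells begin on D4, E4, F#4 — each up a 2nd from the last.
Carrying on: G#4 → A4 → B4.
So cell 6 is B4 A4 F#4 B3 D4.

B4 A4 F#4 B3 D4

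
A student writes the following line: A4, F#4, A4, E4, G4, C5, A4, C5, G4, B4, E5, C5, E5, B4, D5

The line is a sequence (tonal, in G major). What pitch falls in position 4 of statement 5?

F#5

With 5-note cells, note 4 of each statement runs E4, G4, B4.
Carrying that up a 3rd forward: D5 → F#5.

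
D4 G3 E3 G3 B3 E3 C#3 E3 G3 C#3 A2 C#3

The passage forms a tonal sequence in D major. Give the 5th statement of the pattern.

With a 4-note motive the entries are D4, B3, G3, each down a 3rd from the previous.
Continuing the starts: E3 → C#3.
Statement 5 starts on C#3 and keeps the same diatonic contour: C#3 F#2 D2 F#2.

C#3 F#2 D2 F#2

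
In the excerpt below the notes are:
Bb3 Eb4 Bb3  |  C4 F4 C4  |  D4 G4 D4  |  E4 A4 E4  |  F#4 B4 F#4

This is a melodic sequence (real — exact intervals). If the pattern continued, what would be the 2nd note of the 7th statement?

D#5

The unit is 3 notes. Position-2 pitches of the 5 shown cells: Eb4, F4, G4, A4, B4.
Each moves up a 2nd. Continuing: C#5 → D#5.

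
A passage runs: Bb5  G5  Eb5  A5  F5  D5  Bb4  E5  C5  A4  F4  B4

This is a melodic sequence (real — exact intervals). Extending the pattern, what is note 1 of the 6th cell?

With 4-note cells, note 1 of each statement runs Bb5, F5, C5.
Each moves down a 4th. Continuing: G4 → D4 → A3.

A3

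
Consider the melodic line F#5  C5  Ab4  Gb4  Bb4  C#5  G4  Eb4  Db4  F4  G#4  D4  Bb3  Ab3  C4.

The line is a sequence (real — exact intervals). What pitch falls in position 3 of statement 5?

Grouping in 5s, the 3rd note of each cell is Ab4, Eb4, Bb3.
Extending down a 4th: F3 → C3.

C3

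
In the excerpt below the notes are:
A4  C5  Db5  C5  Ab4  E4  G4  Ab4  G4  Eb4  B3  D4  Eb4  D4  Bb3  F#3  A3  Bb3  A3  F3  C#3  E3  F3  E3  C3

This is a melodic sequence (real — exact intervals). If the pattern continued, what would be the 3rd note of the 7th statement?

G2

Grouping in 5s, the 3rd note of each cell is Db5, Ab4, Eb4, Bb3, F3.
Carrying that down a 4th forward: C3 → G2.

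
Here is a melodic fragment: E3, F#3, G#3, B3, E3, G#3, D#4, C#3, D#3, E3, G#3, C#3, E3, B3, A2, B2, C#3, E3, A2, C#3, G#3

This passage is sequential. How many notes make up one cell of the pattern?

21 notes total. Splitting into 3 groups of 7:
E3 F#3 G#3 B3 E3 G#3 D#4 | C#3 D#3 E3 G#3 C#3 E3 B3 | A2 B2 C#3 E3 A2 C#3 G#3
That's a consistent down a 3rd shift per cell, and no other grouping gives one.

7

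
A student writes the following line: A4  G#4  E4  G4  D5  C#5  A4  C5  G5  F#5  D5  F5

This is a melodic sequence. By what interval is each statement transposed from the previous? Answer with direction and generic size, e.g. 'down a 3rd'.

The 4-note cells begin on A4, D5, G5 — each up a 4th from the last.
A4 to D5 is up a 4th.

up a 4th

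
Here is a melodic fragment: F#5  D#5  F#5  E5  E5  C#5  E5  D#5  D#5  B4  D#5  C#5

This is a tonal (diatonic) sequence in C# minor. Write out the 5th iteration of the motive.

B4 G#4 B4 A4

Unit = 4 notes; the statements start on F#5, E5, D#5, moving down a 2nd each time.
Extending down a 2nd: C#5 → B4.
Statement 5 starts on B4 and keeps the same diatonic contour: B4 G#4 B4 A4.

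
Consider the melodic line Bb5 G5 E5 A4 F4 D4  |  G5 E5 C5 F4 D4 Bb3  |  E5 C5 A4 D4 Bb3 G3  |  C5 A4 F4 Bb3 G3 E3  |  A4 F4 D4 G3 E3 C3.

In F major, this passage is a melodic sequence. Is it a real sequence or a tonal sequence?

tonal

Every note is diatonic to F major.
Cell 1 has -3 semitones from note 2 to 3, but cell 2 has -4 — the interval quality changes while the contour stays the same, which is the hallmark of a tonal sequence.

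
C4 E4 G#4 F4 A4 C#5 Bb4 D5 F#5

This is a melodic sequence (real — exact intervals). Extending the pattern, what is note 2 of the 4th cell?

The unit is 3 notes. Position-2 pitches of the 3 shown cells: E4, A4, D5.
Each moves up a 4th; the next is G5.

G5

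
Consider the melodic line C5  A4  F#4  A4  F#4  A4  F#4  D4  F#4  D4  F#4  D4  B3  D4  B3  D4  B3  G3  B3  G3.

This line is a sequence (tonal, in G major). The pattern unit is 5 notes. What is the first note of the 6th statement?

Unit = 5 notes; the statements start on C5, A4, F#4, D4, moving down a 3rd each time.
Continuing: B3 → G3. Statement 6 starts on G3.

G3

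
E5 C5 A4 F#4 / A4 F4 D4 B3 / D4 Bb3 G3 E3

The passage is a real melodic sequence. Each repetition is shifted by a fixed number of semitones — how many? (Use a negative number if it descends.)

-7

With a 4-note motive the entries are E5, A4, D4, each down a 5th from the previous.
E5 to A4 spans -7 semitones.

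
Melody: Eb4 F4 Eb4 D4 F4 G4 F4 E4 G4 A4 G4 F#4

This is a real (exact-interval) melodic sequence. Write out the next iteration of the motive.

A4 B4 A4 G#4

The 4-note cells begin on Eb4, F4, G4 — each up a 2nd from the last.
From A4 the exact shape gives A4 B4 A4 G#4.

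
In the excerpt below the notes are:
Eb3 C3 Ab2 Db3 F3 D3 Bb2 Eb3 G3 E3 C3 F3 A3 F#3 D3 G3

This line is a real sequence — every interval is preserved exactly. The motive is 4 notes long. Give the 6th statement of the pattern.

C#4 A#3 F#3 B3

The 4-note cells begin on Eb3, F3, G3, A3 — each up a 2nd from the last.
Extending up a 2nd: B3 → C#4.
From C#4 the exact shape gives C#4 A#3 F#3 B3.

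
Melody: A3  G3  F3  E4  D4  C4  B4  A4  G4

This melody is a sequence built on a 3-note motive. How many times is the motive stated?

3

9 notes in groups of 3 gives 9/3 = 3 statements.
Starts: A3, E4, B4 — each up a 5th.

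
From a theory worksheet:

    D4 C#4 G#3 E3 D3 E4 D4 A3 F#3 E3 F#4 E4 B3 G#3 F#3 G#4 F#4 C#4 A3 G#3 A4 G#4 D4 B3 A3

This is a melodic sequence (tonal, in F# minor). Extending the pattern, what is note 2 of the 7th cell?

The unit is 5 notes. Position-2 pitches of the 5 shown cells: C#4, D4, E4, F#4, G#4.
Extending up a 2nd: A4 → B4.

B4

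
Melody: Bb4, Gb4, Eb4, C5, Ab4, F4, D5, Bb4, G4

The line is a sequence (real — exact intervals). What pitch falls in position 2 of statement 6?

The unit is 3 notes. Position-2 pitches of the 3 shown cells: Gb4, Ab4, Bb4.
Carrying that up a 2nd forward: C5 → D5 → E5.

E5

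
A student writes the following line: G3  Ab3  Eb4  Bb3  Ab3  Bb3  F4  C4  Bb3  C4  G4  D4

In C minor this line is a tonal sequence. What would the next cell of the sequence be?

C4 D4 Ab4 Eb4

Taking 4-note groups, the heads are G3, Ab3, Bb3: the pattern moves up a 2nd.
So cell 4 is C4 D4 Ab4 Eb4.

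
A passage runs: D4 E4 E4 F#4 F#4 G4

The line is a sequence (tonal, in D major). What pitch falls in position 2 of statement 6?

C#5

The unit is 2 notes. Position-2 pitches of the 3 shown cells: E4, F#4, G4.
Carrying that up a 2nd forward: A4 → B4 → C#5.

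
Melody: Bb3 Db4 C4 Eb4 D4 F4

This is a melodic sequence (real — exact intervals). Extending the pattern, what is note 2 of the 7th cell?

The unit is 2 notes. Position-2 pitches of the 3 shown cells: Db4, Eb4, F4.
Carrying that up a 2nd forward: G4 → A4 → B4 → C#5.

C#5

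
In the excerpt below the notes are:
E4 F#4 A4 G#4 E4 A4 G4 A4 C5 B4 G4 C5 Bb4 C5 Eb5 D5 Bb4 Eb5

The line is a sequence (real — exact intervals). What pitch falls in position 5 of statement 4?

Db5

With 6-note cells, note 5 of each statement runs E4, G4, Bb4.
One more up a 3rd gives Db5.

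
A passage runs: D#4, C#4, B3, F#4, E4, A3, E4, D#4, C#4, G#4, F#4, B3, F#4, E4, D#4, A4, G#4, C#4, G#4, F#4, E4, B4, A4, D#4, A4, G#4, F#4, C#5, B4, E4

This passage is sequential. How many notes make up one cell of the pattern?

6

Try groups of 6 (5 cells in 30 notes):
D#4 C#4 B3 F#4 E4 A3 | E4 D#4 C#4 G#4 F#4 B3 | F#4 E4 D#4 A4 G#4 C#4 | G#4 F#4 E4 B4 A4 D#4 | A4 G#4 F#4 C#5 B4 E4
Every group is a transposition up a 2nd of the one before; no shorter unit works.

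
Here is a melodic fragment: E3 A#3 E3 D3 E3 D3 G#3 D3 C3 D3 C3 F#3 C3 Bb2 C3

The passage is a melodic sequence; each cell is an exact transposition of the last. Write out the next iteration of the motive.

Bb2 E3 Bb2 Ab2 Bb2

The 5-note cells begin on E3, D3, C3 — each down a 2nd from the last.
So cell 4 is Bb2 E3 Bb2 Ab2 Bb2.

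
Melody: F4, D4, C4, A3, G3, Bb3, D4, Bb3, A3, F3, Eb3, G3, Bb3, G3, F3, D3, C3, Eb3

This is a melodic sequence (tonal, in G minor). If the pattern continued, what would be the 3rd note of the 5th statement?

With 6-note cells, note 3 of each statement runs C4, A3, F3.
Extending down a 3rd: D3 → Bb2.

Bb2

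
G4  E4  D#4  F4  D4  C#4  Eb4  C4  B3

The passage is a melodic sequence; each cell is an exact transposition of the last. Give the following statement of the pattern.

Db4 Bb3 A3

Unit = 3 notes; the statements start on G4, F4, Eb4, moving down a 2nd each time.
So cell 4 is Db4 Bb3 A3.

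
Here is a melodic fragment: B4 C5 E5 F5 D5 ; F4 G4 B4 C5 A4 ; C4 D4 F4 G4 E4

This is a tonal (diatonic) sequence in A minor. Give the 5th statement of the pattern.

The 5-note cells begin on B4, F4, C4 — each down a 4th from the last.
Carrying on: G3 → D3.
Statement 5 starts on D3 and keeps the same diatonic contour: D3 E3 G3 A3 F3.

D3 E3 G3 A3 F3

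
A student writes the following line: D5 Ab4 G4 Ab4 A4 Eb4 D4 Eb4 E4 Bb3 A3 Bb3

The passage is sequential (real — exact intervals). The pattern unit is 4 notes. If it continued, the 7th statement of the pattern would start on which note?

Taking 4-note groups, the heads are D5, A4, E4: the pattern moves down a 4th.
Extending the heads down a 4th: B3 → F#3 → C#3 → G#2.

G#2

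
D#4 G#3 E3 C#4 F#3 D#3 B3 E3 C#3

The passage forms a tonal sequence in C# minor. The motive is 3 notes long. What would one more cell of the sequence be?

A3 D#3 B2

Taking 3-note groups, the heads are D#4, C#4, B3: the pattern moves down a 2nd.
From A3 the diatonic shape gives A3 D#3 B2.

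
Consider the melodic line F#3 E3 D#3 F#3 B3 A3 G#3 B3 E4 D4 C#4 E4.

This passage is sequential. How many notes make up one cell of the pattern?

There are 12 notes; a 4-note unit gives 3 cells:
F#3 E3 D#3 F#3 | B3 A3 G#3 B3 | E4 D4 C#4 E4
That's a consistent up a 4th shift per cell, and no other grouping gives one.

4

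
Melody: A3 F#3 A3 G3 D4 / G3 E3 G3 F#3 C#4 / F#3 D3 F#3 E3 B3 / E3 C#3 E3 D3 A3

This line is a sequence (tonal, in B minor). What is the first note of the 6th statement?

Taking 5-note groups, the heads are A3, G3, F#3, E3: the pattern moves down a 2nd.
Extending the heads down a 2nd: D3 → C#3.

C#3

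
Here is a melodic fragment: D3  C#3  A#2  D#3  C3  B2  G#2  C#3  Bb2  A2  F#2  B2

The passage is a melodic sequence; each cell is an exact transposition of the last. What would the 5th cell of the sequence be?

With a 4-note motive the entries are D3, C3, Bb2, each down a 2nd from the previous.
Extending down a 2nd: Ab2 → Gb2.
From Gb2 the exact shape gives Gb2 F2 D2 G2.

Gb2 F2 D2 G2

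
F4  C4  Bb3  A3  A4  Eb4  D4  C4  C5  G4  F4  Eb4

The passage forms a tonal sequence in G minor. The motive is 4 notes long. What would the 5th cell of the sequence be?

G5 D5 C5 Bb4

The 4-note cells begin on F4, A4, C5 — each up a 3rd from the last.
Continuing the starts: Eb5 → G5.
From G5 the diatonic shape gives G5 D5 C5 Bb4.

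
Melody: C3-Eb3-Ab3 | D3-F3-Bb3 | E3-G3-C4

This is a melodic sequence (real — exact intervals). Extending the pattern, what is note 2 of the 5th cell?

With 3-note cells, note 2 of each statement runs Eb3, F3, G3.
Extending up a 2nd: A3 → B3.

B3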